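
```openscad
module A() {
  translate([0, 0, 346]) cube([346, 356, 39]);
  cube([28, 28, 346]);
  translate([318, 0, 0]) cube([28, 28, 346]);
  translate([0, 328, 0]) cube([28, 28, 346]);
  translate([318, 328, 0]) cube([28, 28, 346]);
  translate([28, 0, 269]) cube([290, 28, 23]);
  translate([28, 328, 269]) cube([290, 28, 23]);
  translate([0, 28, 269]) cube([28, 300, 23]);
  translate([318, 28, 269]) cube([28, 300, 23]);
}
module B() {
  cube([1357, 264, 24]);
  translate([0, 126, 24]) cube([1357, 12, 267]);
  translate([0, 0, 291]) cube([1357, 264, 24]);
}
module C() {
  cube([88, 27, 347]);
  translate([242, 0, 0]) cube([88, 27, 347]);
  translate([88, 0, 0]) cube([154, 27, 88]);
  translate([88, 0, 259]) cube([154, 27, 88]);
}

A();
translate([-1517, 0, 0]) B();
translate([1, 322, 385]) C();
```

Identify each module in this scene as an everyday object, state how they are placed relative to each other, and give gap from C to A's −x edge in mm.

A is a stool. B is an I-beam. C is a picture frame. The I-beam is on the floor beside the stool on its −x side. The picture frame is on top of the stool. The gap from the picture frame to the stool's −x edge is 1 mm.

The picture frame's min-x is at 1; the stool's min-x is 0; gap = 1 mm.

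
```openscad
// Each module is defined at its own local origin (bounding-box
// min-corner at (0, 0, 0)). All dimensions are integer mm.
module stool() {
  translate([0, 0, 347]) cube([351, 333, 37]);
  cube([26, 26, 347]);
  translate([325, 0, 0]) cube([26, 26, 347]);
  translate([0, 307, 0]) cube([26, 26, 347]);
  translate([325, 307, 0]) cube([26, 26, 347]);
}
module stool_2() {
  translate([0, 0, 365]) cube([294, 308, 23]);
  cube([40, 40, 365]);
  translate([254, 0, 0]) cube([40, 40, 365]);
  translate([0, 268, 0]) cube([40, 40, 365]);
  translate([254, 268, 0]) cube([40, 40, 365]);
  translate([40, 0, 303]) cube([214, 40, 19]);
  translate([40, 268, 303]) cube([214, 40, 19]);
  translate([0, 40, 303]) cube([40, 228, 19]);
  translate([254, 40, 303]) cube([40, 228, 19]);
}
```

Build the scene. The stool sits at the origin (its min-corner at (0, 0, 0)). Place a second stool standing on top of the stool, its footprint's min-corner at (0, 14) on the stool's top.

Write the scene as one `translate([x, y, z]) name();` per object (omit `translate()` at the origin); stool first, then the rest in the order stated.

stool();
translate([0, 14, 384]) stool_2();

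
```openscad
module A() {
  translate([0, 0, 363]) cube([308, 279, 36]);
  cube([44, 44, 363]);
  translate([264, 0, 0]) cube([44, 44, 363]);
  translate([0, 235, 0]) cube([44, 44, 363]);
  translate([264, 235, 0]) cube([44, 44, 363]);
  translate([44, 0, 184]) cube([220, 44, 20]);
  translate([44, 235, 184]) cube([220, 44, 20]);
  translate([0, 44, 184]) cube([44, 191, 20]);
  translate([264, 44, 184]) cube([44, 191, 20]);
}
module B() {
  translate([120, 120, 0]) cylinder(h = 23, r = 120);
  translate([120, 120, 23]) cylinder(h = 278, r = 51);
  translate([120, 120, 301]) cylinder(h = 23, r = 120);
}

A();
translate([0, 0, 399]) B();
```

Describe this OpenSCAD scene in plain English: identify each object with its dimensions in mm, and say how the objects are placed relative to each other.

A is a four-legged stool. The seat is a 308×279×36 mm slab whose top surface is at z = 399 mm; four square legs, each 44×44 mm in cross-section, run from the floor (z = 0) to the underside of the seat, each flush with a corner of the seat. Four stretchers, 44 mm wide and 20 mm tall, connect adjacent legs with their undersides at z = 184 mm, each running between the inner faces of the legs it joins and aligned with the legs' outer faces on the other axis.

B is a spool: two coaxial disc flanges of radius 120 mm and thickness 23 mm, joined by a core cylinder of radius 51 mm and height 278 mm. The lower flange rests on z = 0 and the three cylinders share a vertical axis.

The spool is on top of the stool.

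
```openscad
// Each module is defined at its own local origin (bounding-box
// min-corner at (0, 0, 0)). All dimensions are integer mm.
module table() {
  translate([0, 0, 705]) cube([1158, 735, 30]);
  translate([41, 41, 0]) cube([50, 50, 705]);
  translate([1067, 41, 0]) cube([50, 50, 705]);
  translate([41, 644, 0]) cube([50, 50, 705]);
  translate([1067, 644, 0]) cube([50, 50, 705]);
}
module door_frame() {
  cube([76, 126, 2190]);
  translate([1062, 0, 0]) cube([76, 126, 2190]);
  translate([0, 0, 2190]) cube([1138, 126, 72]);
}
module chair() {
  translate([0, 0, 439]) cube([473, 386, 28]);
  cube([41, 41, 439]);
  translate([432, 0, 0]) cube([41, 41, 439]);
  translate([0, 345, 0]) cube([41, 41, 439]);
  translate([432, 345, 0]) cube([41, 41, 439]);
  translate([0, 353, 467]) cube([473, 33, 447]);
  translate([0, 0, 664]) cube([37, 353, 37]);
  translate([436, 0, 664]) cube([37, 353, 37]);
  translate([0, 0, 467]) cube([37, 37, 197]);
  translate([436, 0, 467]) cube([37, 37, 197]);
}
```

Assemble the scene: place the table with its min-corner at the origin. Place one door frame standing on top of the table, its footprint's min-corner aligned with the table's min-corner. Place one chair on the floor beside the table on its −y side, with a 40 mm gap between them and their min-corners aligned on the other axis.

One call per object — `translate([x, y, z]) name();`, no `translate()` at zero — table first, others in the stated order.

table();
translate([0, 0, 735]) door_frame();
translate([0, -426, 0]) chair();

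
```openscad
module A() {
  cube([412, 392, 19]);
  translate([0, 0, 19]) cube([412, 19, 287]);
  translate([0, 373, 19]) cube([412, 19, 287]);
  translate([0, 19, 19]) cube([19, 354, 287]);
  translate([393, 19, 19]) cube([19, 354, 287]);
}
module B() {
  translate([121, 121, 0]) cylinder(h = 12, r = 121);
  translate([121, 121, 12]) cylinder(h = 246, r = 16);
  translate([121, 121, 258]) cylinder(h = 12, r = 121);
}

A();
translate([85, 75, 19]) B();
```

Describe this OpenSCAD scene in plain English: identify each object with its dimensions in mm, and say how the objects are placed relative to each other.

A is an open storage box with external size 412×392×306 mm and wall thickness 19 mm (the base is also 19 mm thick). The base covers the whole footprint; the four walls stand on the base, with the y-facing walls full-width and the x-facing walls fitting between their inner faces.

B is a spool: two coaxial disc flanges of radius 121 mm and thickness 12 mm, joined by a core cylinder of radius 16 mm and height 246 mm. The lower flange rests on z = 0 and the three cylinders share a vertical axis.

The spool sits inside the open box, centred.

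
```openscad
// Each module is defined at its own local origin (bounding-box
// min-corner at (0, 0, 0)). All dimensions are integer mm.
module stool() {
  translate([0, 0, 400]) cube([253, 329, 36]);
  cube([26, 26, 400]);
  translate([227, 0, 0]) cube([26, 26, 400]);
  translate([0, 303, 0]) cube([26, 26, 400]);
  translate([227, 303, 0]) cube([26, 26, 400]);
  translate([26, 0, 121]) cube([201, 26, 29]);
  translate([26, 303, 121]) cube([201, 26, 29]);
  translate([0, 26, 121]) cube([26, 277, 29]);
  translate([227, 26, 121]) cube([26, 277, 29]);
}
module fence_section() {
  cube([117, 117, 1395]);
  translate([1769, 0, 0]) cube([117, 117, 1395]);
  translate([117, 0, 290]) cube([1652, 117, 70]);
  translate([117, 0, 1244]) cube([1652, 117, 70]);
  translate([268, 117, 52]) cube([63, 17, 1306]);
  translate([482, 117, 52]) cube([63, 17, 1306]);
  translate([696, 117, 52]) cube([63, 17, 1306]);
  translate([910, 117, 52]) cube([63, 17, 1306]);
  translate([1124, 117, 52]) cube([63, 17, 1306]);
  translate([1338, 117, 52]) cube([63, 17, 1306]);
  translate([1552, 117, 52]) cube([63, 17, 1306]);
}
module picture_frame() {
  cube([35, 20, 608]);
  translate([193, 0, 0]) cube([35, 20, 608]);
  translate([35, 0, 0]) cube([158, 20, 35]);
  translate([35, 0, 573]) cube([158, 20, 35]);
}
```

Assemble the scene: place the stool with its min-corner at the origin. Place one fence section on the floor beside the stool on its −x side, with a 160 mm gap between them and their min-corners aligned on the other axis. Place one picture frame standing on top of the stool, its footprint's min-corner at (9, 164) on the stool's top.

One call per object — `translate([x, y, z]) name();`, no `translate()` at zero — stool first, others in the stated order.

stool();
translate([-2046, 0, 0]) fence_section();
translate([9, 164, 436]) picture_frame();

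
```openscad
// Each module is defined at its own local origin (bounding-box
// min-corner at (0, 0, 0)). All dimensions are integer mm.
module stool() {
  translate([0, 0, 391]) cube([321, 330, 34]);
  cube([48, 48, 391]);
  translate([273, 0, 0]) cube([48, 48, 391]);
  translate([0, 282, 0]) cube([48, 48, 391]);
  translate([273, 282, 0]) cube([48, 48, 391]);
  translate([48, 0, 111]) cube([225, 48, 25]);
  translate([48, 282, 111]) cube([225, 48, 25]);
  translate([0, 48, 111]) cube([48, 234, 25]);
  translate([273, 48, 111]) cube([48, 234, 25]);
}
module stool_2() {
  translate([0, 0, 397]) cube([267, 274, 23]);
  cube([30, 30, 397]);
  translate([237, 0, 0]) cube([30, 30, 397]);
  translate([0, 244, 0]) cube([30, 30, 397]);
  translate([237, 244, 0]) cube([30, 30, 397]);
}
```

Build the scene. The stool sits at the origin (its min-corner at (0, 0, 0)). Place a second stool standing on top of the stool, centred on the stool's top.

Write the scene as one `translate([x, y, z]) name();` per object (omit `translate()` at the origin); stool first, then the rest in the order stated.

stool();
translate([27, 28, 425]) stool_2();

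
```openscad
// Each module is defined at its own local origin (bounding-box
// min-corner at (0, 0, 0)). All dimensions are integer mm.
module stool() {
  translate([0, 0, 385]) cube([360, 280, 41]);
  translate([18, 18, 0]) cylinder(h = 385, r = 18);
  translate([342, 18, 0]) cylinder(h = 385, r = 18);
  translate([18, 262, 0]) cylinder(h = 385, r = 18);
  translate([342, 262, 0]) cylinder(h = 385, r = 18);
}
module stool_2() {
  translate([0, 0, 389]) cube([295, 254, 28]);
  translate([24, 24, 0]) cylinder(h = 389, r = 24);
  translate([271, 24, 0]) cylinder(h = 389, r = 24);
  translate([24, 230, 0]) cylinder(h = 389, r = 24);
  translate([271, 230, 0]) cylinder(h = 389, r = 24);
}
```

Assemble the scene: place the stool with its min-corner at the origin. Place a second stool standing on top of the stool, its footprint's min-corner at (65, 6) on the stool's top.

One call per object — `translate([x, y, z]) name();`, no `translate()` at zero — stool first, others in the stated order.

stool();
translate([65, 6, 426]) stool_2();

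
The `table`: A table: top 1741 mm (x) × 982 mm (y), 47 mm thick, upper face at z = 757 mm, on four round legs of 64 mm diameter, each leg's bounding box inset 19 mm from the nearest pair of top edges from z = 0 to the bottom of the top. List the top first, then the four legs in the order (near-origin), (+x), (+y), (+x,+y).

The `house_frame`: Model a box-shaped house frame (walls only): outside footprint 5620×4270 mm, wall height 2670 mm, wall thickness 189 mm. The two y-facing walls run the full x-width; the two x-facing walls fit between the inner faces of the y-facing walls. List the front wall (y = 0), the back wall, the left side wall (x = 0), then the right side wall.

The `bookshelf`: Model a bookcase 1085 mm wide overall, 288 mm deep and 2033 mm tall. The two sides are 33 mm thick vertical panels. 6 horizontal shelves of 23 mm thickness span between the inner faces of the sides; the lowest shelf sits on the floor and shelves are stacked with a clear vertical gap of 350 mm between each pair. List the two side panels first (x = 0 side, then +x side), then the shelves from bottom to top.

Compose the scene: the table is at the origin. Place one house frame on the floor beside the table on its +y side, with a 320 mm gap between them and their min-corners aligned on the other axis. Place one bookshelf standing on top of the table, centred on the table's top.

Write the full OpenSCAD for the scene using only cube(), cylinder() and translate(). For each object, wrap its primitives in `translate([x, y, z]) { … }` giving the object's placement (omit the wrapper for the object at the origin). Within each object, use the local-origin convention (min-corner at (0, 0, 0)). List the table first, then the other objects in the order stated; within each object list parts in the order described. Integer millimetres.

translate([0, 0, 710]) cube([1741, 982, 47]);
translate([51, 51, 0]) cylinder(h = 710, r = 32);
translate([1690, 51, 0]) cylinder(h = 710, r = 32);
translate([51, 931, 0]) cylinder(h = 710, r = 32);
translate([1690, 931, 0]) cylinder(h = 710, r = 32);
translate([0, 1302, 0]) {
  cube([5620, 189, 2670]);
  translate([0, 4081, 0]) cube([5620, 189, 2670]);
  translate([0, 189, 0]) cube([189, 3892, 2670]);
  translate([5431, 189, 0]) cube([189, 3892, 2670]);
}
translate([328, 347, 757]) {
  cube([33, 288, 2033]);
  translate([1052, 0, 0]) cube([33, 288, 2033]);
  translate([33, 0, 0]) cube([1019, 288, 23]);
  translate([33, 0, 373]) cube([1019, 288, 23]);
  translate([33, 0, 746]) cube([1019, 288, 23]);
  translate([33, 0, 1119]) cube([1019, 288, 23]);
  translate([33, 0, 1492]) cube([1019, 288, 23]);
  translate([33, 0, 1865]) cube([1019, 288, 23]);
}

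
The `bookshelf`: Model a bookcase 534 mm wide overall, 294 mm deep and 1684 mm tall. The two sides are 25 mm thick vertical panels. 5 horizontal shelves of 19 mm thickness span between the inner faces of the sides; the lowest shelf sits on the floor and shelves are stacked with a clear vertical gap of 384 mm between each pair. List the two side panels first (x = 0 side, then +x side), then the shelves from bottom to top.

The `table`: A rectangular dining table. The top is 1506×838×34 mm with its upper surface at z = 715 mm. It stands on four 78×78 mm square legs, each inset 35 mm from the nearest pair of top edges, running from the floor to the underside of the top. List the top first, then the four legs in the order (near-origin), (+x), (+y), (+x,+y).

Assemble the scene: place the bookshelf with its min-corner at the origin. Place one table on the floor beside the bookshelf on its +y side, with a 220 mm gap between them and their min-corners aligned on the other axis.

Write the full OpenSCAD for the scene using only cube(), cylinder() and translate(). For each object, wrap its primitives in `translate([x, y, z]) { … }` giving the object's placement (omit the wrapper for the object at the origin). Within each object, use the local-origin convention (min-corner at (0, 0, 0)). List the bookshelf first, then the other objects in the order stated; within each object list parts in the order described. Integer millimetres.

cube([25, 294, 1684]);
translate([509, 0, 0]) cube([25, 294, 1684]);
translate([25, 0, 0]) cube([484, 294, 19]);
translate([25, 0, 403]) cube([484, 294, 19]);
translate([25, 0, 806]) cube([484, 294, 19]);
translate([25, 0, 1209]) cube([484, 294, 19]);
translate([25, 0, 1612]) cube([484, 294, 19]);
translate([0, 514, 0]) {
  translate([0, 0, 681]) cube([1506, 838, 34]);
  translate([35, 35, 0]) cube([78, 78, 681]);
  translate([1393, 35, 0]) cube([78, 78, 681]);
  translate([35, 725, 0]) cube([78, 78, 681]);
  translate([1393, 725, 0]) cube([78, 78, 681]);
}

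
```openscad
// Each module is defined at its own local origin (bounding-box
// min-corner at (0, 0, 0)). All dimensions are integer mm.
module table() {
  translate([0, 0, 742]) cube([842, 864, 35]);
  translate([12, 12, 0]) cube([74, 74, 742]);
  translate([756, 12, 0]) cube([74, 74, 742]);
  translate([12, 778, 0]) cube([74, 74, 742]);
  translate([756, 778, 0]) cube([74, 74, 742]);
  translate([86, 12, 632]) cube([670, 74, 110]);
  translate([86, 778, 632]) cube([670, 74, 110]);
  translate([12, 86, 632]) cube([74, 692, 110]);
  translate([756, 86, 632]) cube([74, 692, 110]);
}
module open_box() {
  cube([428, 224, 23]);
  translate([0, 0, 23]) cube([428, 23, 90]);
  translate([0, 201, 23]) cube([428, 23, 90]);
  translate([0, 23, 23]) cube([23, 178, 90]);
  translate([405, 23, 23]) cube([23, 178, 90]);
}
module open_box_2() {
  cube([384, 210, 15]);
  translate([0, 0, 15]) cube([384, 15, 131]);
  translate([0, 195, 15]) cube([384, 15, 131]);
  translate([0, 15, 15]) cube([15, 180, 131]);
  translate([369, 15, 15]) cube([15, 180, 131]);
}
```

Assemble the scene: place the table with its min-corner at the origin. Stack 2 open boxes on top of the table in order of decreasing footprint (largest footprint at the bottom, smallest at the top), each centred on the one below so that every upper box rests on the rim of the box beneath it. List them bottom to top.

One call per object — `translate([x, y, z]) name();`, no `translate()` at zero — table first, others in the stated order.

table();
translate([207, 320, 777]) open_box();
translate([229, 327, 890]) open_box_2();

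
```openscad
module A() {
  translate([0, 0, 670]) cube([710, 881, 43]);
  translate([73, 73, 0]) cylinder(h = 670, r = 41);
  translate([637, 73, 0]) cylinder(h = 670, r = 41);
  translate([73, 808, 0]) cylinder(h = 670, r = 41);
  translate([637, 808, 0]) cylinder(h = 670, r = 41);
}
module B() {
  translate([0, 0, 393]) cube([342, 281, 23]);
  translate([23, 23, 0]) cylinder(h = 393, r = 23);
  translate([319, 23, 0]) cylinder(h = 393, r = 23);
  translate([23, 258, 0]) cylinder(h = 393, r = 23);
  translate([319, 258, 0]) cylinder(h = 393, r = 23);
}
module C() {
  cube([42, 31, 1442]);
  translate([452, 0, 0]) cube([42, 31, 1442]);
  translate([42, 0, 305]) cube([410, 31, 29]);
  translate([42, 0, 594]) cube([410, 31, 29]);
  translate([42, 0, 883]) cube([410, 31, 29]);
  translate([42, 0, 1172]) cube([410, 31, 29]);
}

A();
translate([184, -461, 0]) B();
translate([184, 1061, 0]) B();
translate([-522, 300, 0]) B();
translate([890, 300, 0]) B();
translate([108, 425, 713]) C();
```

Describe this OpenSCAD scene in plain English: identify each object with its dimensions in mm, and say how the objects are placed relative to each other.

A is a table with a 710×881 mm rectangular top, 43 mm thick, top surface at z = 713 mm, supported by four round legs of 82 mm diameter, each leg's bounding box inset 32 mm from the nearest pair of top edges, running from the floor.

B is a four-legged stool. The seat is 342×281 mm, 23 mm thick, top at z = 416 mm. It stands on four round legs, each 46 mm in diameter, from z = 0 to the seat underside, each leg's axis is inset half a diameter from the nearest pair of seat edges (so the leg's bounding box is flush with the corner).

C is a wooden ladder with two side rails of 42×31 mm section and 1442 mm height, set 494 mm apart overall. Between them run 4 rectangular rungs (31 mm deep, 29 mm thick), front faces flush with the rails' −y face. The bottom of the first rung is 305 mm above the floor and each subsequent rung is 289 mm higher than the one below.

Four stools sit around the table at the −y, +y, −x, +x sides. The ladder is on top of the table, centred.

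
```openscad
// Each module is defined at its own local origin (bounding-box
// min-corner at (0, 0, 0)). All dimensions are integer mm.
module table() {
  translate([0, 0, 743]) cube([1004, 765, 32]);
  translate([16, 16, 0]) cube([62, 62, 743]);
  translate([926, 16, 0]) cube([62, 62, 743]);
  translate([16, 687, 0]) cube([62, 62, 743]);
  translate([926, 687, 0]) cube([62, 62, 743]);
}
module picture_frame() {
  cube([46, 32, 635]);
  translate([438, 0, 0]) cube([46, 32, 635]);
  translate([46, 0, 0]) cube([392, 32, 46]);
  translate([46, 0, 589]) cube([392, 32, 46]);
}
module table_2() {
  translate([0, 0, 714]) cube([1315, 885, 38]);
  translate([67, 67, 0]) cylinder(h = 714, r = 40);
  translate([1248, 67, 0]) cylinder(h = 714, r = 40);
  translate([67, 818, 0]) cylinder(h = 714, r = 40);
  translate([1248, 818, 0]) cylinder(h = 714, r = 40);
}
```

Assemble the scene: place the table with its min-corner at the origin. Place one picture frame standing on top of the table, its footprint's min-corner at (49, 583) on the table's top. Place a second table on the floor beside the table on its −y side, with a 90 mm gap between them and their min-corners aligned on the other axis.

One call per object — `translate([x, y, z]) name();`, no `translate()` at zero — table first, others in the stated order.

table();
translate([49, 583, 775]) picture_frame();
translate([0, -975, 0]) table_2();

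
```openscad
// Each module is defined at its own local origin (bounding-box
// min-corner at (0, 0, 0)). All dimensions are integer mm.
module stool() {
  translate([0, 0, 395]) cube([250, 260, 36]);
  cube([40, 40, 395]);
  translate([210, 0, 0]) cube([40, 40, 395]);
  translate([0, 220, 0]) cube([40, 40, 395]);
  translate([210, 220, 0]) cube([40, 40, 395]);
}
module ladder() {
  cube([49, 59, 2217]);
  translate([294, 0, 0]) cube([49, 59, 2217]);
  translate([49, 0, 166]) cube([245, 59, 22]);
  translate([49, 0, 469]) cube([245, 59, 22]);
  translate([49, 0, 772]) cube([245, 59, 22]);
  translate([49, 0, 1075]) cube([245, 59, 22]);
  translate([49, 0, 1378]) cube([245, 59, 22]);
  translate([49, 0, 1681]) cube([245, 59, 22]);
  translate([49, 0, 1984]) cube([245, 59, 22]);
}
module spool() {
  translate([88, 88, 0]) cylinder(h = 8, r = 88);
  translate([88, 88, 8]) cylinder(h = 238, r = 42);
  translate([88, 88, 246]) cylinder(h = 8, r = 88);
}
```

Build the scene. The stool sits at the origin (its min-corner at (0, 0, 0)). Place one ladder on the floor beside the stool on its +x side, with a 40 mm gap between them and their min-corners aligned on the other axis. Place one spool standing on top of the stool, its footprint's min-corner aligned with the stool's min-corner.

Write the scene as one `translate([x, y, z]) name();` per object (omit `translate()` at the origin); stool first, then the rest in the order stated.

stool();
translate([290, 0, 0]) ladder();
translate([0, 0, 431]) spool();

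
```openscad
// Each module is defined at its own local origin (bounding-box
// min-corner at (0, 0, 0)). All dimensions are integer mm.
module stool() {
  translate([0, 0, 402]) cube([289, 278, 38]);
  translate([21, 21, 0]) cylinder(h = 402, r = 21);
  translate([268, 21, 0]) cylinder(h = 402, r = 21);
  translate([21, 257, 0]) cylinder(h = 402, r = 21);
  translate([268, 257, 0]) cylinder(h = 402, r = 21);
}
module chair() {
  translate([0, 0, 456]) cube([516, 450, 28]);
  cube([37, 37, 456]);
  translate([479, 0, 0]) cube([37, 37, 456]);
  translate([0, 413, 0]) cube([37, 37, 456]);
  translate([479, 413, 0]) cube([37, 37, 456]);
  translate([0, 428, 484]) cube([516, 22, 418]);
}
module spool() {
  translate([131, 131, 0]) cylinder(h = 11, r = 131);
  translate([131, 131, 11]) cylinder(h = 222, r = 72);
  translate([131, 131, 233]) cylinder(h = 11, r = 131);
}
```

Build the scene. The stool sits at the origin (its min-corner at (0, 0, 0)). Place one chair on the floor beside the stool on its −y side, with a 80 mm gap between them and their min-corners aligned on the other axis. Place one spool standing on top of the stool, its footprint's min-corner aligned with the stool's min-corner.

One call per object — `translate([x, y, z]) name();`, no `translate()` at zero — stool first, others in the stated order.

stool();
translate([0, -530, 0]) chair();
translate([0, 0, 440]) spool();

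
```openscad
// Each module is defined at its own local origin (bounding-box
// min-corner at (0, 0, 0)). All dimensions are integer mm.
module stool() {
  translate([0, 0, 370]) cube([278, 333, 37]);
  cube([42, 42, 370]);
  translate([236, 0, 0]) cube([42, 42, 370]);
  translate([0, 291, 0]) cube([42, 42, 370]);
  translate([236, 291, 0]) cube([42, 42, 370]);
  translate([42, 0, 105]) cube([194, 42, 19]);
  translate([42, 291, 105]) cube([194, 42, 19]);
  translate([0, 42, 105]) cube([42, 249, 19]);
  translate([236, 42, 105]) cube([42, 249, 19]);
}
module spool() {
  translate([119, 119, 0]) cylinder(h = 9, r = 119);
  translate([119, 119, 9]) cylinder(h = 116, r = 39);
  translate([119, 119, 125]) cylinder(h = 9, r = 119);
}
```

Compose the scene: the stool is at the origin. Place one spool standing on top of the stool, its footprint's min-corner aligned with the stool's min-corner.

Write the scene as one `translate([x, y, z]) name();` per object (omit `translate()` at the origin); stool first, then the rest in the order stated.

stool();
translate([0, 0, 407]) spool();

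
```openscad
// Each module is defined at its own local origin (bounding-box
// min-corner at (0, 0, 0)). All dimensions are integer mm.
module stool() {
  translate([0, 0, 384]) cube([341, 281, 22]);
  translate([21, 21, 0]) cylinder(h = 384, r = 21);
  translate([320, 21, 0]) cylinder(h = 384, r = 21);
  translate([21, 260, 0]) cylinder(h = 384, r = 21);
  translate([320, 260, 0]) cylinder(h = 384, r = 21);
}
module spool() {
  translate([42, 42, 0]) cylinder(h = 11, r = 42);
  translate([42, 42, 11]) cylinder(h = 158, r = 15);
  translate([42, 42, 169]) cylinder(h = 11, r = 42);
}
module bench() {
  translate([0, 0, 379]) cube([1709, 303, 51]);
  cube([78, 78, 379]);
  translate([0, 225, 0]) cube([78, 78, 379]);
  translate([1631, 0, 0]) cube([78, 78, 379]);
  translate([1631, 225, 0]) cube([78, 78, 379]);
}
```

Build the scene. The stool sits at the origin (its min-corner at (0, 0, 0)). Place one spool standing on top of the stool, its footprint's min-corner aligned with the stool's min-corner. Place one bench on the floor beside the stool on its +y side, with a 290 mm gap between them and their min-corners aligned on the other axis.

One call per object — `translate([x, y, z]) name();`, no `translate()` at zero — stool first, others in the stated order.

stool();
translate([0, 0, 406]) spool();
translate([0, 571, 0]) bench();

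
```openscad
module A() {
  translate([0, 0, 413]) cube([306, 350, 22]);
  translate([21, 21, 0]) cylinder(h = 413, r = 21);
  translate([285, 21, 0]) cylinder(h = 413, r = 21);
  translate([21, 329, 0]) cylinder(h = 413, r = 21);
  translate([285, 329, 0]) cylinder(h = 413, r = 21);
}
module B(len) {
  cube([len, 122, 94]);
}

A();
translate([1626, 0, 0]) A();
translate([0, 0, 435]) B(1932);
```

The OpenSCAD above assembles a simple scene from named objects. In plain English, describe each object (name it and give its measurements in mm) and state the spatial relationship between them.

A is a four-legged stool. The seat is a 306×350×22 mm slab whose top surface is at z = 435 mm; four round legs, each 42 mm in diameter, run from the floor (z = 0) to the underside of the seat, each leg's axis is inset half a diameter from the nearest pair of seat edges (so the leg's bounding box is flush with the corner).

B is a rectangular beam 1932 mm long (x), 122 mm deep (y), 94 mm thick (z).

The beam spans the tops of two stools placed 1320 mm apart, resting at z = 435 mm.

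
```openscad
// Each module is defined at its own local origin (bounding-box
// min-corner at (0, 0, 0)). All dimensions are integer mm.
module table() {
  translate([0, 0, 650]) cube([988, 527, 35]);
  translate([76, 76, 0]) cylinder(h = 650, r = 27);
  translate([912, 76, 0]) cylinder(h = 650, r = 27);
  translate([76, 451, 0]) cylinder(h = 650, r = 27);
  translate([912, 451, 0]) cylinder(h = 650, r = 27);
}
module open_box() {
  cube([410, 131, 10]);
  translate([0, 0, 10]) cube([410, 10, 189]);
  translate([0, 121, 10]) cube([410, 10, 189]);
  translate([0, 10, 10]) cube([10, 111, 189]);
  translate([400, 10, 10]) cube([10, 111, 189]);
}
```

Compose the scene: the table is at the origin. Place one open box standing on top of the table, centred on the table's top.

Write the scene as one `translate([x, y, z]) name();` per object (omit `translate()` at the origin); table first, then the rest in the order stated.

table();
translate([289, 198, 685]) open_box();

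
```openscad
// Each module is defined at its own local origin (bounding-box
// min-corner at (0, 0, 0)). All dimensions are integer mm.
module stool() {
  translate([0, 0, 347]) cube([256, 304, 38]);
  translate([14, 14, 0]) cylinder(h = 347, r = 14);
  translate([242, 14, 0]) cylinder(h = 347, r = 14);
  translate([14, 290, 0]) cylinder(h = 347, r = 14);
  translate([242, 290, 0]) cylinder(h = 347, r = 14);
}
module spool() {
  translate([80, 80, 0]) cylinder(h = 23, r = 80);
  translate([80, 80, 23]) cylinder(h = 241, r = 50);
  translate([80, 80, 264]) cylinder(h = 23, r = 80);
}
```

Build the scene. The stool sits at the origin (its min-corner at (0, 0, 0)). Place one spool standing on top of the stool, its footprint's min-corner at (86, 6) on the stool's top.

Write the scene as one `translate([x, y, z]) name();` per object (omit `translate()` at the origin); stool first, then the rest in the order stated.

stool();
translate([86, 6, 385]) spool();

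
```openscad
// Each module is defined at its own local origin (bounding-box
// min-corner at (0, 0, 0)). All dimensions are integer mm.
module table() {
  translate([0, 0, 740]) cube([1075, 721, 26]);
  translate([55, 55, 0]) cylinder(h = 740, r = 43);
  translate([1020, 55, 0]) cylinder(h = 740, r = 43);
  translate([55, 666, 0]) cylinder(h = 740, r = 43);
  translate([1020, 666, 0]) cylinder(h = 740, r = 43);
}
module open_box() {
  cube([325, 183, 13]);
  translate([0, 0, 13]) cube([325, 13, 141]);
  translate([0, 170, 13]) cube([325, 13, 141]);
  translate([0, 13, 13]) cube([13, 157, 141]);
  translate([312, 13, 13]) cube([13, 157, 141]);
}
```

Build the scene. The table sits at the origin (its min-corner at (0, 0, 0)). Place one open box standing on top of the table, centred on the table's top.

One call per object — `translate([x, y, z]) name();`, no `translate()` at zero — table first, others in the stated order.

table();
translate([375, 269, 766]) open_box();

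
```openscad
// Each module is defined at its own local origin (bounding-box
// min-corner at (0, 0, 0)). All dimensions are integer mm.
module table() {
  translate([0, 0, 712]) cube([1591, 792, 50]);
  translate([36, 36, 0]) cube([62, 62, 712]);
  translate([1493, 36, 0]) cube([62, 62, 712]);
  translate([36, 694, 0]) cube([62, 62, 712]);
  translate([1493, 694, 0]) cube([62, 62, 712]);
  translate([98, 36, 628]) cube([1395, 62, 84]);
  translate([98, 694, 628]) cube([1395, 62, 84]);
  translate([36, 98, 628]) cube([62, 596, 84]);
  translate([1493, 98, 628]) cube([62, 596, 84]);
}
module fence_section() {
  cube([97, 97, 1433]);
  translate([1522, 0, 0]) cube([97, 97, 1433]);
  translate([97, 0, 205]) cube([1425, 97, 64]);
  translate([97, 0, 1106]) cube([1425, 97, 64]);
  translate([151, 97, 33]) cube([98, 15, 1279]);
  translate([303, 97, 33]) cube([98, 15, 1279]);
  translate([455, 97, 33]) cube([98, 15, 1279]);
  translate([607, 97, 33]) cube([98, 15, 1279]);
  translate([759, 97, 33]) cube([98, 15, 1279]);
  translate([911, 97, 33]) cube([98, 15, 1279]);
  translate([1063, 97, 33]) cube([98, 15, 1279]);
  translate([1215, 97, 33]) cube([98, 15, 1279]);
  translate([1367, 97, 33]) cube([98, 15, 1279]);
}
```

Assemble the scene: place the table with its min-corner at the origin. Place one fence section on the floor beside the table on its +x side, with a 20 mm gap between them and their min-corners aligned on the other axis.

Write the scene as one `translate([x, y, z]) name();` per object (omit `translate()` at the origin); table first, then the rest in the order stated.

table();
translate([1611, 0, 0]) fence_section();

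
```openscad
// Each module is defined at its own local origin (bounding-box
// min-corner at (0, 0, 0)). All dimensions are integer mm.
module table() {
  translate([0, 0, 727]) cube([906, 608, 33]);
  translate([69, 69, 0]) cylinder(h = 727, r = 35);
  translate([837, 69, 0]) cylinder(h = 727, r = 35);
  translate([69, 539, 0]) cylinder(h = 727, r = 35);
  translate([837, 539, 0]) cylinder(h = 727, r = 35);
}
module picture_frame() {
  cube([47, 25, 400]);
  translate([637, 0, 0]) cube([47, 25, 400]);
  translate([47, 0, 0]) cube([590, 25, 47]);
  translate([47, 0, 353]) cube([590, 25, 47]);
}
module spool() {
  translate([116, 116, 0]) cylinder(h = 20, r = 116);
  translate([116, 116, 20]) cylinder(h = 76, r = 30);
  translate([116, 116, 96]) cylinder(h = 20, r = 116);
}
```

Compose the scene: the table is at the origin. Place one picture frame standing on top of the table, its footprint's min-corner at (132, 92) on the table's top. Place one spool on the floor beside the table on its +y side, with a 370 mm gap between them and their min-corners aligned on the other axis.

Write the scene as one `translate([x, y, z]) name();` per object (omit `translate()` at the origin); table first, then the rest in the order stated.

table();
translate([132, 92, 760]) picture_frame();
translate([0, 978, 0]) spool();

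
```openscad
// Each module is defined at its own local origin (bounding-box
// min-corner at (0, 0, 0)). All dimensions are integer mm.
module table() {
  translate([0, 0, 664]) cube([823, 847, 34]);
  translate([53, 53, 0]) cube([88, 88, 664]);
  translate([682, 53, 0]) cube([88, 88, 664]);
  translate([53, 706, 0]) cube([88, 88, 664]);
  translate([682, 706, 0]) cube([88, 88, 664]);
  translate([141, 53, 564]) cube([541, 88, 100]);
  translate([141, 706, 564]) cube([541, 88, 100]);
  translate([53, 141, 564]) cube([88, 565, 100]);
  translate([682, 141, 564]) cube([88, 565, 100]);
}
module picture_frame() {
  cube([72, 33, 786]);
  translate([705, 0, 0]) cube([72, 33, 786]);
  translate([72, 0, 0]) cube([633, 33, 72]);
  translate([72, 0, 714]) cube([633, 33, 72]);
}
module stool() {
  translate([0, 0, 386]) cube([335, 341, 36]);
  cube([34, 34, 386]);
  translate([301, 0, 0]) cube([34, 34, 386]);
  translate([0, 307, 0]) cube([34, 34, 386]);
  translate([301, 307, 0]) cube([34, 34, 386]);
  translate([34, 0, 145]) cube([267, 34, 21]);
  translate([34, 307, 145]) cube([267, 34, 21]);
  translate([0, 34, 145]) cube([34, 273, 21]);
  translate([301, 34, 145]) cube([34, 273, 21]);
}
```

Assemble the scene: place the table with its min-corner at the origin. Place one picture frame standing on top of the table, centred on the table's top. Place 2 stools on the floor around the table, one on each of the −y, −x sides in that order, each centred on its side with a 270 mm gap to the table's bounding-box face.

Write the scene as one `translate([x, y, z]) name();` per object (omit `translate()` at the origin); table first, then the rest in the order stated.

table();
translate([23, 407, 698]) picture_frame();
translate([244, -611, 0]) stool();
translate([-605, 253, 0]) stool();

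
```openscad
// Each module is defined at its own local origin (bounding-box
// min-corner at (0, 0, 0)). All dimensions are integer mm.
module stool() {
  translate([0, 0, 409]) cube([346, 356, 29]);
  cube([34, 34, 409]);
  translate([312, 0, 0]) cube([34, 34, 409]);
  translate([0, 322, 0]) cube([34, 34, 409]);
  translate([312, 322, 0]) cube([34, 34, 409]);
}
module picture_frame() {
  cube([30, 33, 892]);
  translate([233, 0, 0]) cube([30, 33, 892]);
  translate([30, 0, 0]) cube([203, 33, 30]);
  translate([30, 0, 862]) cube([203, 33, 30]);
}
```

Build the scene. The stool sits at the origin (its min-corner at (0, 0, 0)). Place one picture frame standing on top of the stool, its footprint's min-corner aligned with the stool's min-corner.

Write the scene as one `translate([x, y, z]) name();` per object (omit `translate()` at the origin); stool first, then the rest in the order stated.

stool();
translate([0, 0, 438]) picture_frame();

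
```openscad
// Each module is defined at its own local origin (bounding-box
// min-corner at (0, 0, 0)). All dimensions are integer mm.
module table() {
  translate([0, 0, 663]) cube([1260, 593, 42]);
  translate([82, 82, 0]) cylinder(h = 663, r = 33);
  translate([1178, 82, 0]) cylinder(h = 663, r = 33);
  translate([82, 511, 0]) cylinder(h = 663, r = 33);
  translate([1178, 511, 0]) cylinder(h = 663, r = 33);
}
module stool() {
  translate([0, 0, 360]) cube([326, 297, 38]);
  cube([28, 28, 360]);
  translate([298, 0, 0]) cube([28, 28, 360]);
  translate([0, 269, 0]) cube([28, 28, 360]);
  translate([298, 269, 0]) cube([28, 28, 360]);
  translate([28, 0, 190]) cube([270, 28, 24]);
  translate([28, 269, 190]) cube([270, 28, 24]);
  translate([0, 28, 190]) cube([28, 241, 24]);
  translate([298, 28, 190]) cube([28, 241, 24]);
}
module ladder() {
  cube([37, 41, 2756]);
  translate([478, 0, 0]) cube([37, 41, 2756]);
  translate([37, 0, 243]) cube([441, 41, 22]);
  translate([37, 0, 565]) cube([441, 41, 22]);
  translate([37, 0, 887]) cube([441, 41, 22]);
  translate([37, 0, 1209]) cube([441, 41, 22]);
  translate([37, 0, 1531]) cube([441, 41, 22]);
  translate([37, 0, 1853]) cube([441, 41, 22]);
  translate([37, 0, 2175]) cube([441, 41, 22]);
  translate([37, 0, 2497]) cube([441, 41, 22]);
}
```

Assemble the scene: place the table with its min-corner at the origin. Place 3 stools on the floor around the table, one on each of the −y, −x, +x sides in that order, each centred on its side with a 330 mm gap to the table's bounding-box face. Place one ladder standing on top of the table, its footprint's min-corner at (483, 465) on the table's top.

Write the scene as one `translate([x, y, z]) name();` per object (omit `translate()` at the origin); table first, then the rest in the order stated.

table();
translate([467, -627, 0]) stool();
translate([-656, 148, 0]) stool();
translate([1590, 148, 0]) stool();
translate([483, 465, 705]) ladder();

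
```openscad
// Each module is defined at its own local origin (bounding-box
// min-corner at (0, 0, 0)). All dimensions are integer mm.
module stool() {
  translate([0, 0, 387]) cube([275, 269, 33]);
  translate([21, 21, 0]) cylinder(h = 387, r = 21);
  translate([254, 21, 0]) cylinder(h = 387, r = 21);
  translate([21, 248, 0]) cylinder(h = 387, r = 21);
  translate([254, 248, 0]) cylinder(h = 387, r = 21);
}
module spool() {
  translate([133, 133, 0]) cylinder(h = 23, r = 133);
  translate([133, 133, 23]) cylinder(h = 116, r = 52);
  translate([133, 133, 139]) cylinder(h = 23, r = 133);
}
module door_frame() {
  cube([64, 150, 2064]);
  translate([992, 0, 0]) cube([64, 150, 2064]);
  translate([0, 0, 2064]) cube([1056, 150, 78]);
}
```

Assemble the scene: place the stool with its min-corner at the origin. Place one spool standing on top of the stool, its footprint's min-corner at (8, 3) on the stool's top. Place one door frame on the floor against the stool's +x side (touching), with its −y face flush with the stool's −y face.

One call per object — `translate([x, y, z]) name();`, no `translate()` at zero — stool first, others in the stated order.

stool();
translate([8, 3, 420]) spool();
translate([275, 0, 0]) door_frame();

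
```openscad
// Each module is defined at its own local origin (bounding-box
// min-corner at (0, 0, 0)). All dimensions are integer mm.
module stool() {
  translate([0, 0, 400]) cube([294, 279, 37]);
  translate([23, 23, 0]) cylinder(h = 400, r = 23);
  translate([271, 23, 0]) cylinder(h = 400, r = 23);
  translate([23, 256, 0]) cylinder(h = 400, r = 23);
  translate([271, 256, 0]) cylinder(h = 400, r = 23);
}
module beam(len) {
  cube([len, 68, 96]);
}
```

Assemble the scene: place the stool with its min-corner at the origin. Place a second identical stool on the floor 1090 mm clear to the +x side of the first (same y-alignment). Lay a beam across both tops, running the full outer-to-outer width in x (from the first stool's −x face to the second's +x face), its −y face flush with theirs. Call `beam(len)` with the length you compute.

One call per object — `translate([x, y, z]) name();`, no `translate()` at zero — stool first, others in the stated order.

stool();
translate([1384, 0, 0]) stool();
translate([0, 0, 437]) beam(1678);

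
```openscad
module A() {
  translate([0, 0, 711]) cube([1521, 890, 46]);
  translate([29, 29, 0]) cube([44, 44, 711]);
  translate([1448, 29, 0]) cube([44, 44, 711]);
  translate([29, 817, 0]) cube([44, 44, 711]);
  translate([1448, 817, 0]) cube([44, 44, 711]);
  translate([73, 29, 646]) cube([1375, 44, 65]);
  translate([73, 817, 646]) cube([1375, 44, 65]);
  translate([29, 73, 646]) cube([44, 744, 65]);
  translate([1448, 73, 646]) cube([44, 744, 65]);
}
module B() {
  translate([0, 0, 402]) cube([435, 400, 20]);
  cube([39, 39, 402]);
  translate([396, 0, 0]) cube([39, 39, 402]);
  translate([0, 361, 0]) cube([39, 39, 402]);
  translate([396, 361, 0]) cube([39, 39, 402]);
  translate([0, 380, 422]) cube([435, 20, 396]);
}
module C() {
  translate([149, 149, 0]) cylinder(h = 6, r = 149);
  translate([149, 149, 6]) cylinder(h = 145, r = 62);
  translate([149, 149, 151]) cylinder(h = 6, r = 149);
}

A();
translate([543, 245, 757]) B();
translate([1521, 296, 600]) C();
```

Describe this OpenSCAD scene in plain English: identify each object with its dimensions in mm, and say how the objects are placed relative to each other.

A is a table: top 1521 mm (x) × 890 mm (y), 46 mm thick, upper face at z = 757 mm, on four 44×44 mm square legs, each inset 29 mm from the nearest pair of top edges, running from z = 0 to the bottom of the top. Four apron rails, 44 mm thick and 65 mm tall, run between adjacent legs with their top edges flush with the underside of the top and their outer faces flush with the legs' outer faces.

B is a chair. The seat is a 435×400×20 mm slab with its top at z = 422 mm, on four 39×39 mm corner legs (flush with the seat edges, standing on z = 0). A flat backrest 20 mm thick, 396 mm tall, spans the full seat width and rises from the seat top along its +y edge, rear face flush with the rear of the seat.

C is a spool: two coaxial disc flanges of radius 149 mm and thickness 6 mm, joined by a core cylinder of radius 62 mm and height 145 mm. The lower flange rests on z = 0 and the three cylinders share a vertical axis.

The chair is on top of the table, centred. The spool is beside the table with their tops flush at z = 757.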